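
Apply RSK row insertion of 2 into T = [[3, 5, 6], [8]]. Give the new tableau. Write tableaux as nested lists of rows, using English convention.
In row 1, 2 replaces 3 (the leftmost entry greater than 2); 3 is bumped to row 2. In row 2, 3 replaces 8 (the leftmost entry greater than 3); 8 is bumped to row 3. 8 starts a new row 3. The new tableau is [[2, 5, 6], [3], [8]].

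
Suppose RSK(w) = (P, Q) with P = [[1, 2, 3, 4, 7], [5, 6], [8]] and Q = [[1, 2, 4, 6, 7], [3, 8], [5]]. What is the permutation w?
Reverse the RSK construction: for i from n down to 1, find the cell of Q containing i, remove the entry at that cell from P, and reverse-bump it up through P; the value ejected from row 1 is w(i).

Step i=8: Q has 8 at row 2, column 2; remove 6 from row 2 of P and reverse-bump: 6 enters row 1 and ejects 4. So w(8) = 4. P is now [[1, 2, 3, 6, 7], [5], [8]].
Step i=7: Q has 7 at row 1, column 5; remove that cell from P, ejecting 7. So w(7) = 7. P is now [[1, 2, 3, 6], [5], [8]].
Step i=6: Q has 6 at row 1, column 4; remove that cell from P, ejecting 6. So w(6) = 6. P is now [[1, 2, 3], [5], [8]].
Step i=5: Q has 5 at row 3, column 1; remove 8 from row 3 of P and reverse-bump: 8 enters row 2 and ejects 5; 5 enters row 1 and ejects 3. So w(5) = 3. P is now [[1, 2, 5], [8]].
Step i=4: Q has 4 at row 1, column 3; remove that cell from P, ejecting 5. So w(4) = 5. P is now [[1, 2], [8]].
Step i=3: Q has 3 at row 2, column 1; remove 8 from row 2 of P and reverse-bump: 8 enters row 1 and ejects 2. So w(3) = 2. P is now [[1, 8]].
Step i=2: Q has 2 at row 1, column 2; remove that cell from P, ejecting 8. So w(2) = 8. P is now [[1]].
Step i=1: Q has 1 at row 1, column 1; remove that cell from P, ejecting 1. So w(1) = 1. P is now [].

So w = 1 8 2 5 3 6 7 4.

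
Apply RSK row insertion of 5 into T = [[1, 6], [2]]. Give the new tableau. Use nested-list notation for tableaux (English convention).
In row 1, 5 replaces 6 (the leftmost entry greater than 5); 6 is bumped to row 2. 6 is appended to row 2. The new tableau is [[1, 5], [2, 6]].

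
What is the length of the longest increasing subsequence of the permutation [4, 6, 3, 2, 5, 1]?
2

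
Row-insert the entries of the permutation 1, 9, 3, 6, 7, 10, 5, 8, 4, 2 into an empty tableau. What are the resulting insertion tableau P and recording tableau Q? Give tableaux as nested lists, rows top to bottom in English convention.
Insert each entry of the permutation into P by Schensted row insertion, recording in Q the position of each new cell.

Insert 1: appended to row 1. P = [[1]].
Insert 9: appended to row 1. P = [[1, 9]].
Insert 3: 3 bumps 9 from row 1; 9 starts row 2. P = [[1, 3], [9]].
Insert 6: appended to row 1. P = [[1, 3, 6], [9]].
Insert 7: appended to row 1. P = [[1, 3, 6, 7], [9]].
Insert 10: appended to row 1. P = [[1, 3, 6, 7, 10], [9]].
Insert 5: 5 bumps 6 from row 1; 6 bumps 9 from row 2; 9 starts row 3. P = [[1, 3, 5, 7, 10], [6], [9]].
Insert 8: 8 bumps 10 from row 1; 10 appends to row 2. P = [[1, 3, 5, 7, 8], [6, 10], [9]].
Insert 4: 4 bumps 5 from row 1; 5 bumps 6 from row 2; 6 bumps 9 from row 3; 9 starts row 4. P = [[1, 3, 4, 7, 8], [5, 10], [6], [9]].
Insert 2: 2 bumps 3 from row 1; 3 bumps 5 from row 2; 5 bumps 6 from row 3; 6 bumps 9 from row 4; 9 starts row 5. P = [[1, 2, 4, 7, 8], [3, 10], [5], [6], [9]].

So P = [[1, 2, 4, 7, 8], [3, 10], [5], [6], [9]], Q = [[1, 2, 4, 5, 6], [3, 8], [7], [9], [10]].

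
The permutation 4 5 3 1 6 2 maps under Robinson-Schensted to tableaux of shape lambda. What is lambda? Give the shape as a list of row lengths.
[3, 2, 1]

RSK row insertion gives P = [[1, 2, 6], [3, 5], [4]], which has shape [3, 2, 1].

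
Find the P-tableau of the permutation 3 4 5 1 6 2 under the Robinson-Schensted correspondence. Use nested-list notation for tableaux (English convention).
P = [[1, 2, 5, 6], [3, 4]]

After inserting 3: P = [[3]].
After inserting 4: P = [[3, 4]].
After inserting 5: P = [[3, 4, 5]].
After inserting 1: P = [[1, 4, 5], [3]].
After inserting 6: P = [[1, 4, 5, 6], [3]].
After inserting 2: P = [[1, 2, 5, 6], [3, 4]].

So P = [[1, 2, 5, 6], [3, 4]].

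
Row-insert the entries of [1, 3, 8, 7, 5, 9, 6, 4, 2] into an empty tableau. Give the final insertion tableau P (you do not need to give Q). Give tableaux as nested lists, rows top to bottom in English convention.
P = [[1, 2, 4, 6], [3, 9], [5], [7], [8]]

Insert 1: appended to row 1. P = [[1]].
Insert 3: appended to row 1. P = [[1, 3]].
Insert 8: appended to row 1. P = [[1, 3, 8]].
Insert 7: 7 bumps 8 from row 1; 8 starts row 2. P = [[1, 3, 7], [8]].
Insert 5: 5 bumps 7 from row 1; 7 bumps 8 from row 2; 8 starts row 3. P = [[1, 3, 5], [7], [8]].
Insert 9: appended to row 1. P = [[1, 3, 5, 9], [7], [8]].
Insert 6: 6 bumps 9 from row 1; 9 appends to row 2. P = [[1, 3, 5, 6], [7, 9], [8]].
Insert 4: 4 bumps 5 from row 1; 5 bumps 7 from row 2; 7 bumps 8 from row 3; 8 starts row 4. P = [[1, 3, 4, 6], [5, 9], [7], [8]].
Insert 2: 2 bumps 3 from row 1; 3 bumps 5 from row 2; 5 bumps 7 from row 3; 7 bumps 8 from row 4; 8 starts row 5. P = [[1, 2, 4, 6], [3, 9], [5], [7], [8]].

So P = [[1, 2, 4, 6], [3, 9], [5], [7], [8]].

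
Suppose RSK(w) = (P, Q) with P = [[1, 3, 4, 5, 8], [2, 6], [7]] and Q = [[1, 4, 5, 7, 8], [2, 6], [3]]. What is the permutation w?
Reverse the RSK construction: for i from n down to 1, find the cell of Q containing i, remove the entry at that cell from P, and reverse-bump it up through P; the value ejected from row 1 is w(i).

Step i=8: Q has 8 at row 1, column 5; remove that cell from P, ejecting 8. So w(8) = 8. P is now [[1, 3, 4, 5], [2, 6], [7]].
Step i=7: Q has 7 at row 1, column 4; remove that cell from P, ejecting 5. So w(7) = 5. P is now [[1, 3, 4], [2, 6], [7]].
Step i=6: Q has 6 at row 2, column 2; remove 6 from row 2 of P and reverse-bump: 6 enters row 1 and ejects 4. So w(6) = 4. P is now [[1, 3, 6], [2], [7]].
Step i=5: Q has 5 at row 1, column 3; remove that cell from P, ejecting 6. So w(5) = 6. P is now [[1, 3], [2], [7]].
Step i=4: Q has 4 at row 1, column 2; remove that cell from P, ejecting 3. So w(4) = 3. P is now [[1], [2], [7]].
Step i=3: Q has 3 at row 3, column 1; remove 7 from row 3 of P and reverse-bump: 7 enters row 2 and ejects 2; 2 enters row 1 and ejects 1. So w(3) = 1. P is now [[2], [7]].
Step i=2: Q has 2 at row 2, column 1; remove 7 from row 2 of P and reverse-bump: 7 enters row 1 and ejects 2. So w(2) = 2. P is now [[7]].
Step i=1: Q has 1 at row 1, column 1; remove that cell from P, ejecting 7. So w(1) = 7. P is now [].

So w = 7 2 1 3 6 4 5 8.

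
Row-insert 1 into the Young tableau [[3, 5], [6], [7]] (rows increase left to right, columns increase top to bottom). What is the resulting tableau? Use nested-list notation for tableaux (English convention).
[[1, 5], [3], [6], [7]]

In row 1, 1 replaces 3 (the leftmost entry greater than 1); 3 is bumped to row 2. In row 2, 3 replaces 6 (the leftmost entry greater than 3); 6 is bumped to row 3. In row 3, 6 replaces 7 (the leftmost entry greater than 6); 7 is bumped to row 4. 7 starts a new row 4. The new tableau is [[1, 5], [3], [6], [7]].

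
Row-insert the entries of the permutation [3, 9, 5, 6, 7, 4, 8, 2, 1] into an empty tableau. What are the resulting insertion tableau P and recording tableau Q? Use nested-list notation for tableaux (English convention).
Insert each entry of the permutation into P by Schensted row insertion, recording in Q the position of each new cell.

Insert 3: appended to row 1. P = [[3]].
Insert 9: appended to row 1. P = [[3, 9]].
Insert 5: 5 bumps 9 from row 1; 9 starts row 2. P = [[3, 5], [9]].
Insert 6: appended to row 1. P = [[3, 5, 6], [9]].
Insert 7: appended to row 1. P = [[3, 5, 6, 7], [9]].
Insert 4: 4 bumps 5 from row 1; 5 bumps 9 from row 2; 9 starts row 3. P = [[3, 4, 6, 7], [5], [9]].
Insert 8: appended to row 1. P = [[3, 4, 6, 7, 8], [5], [9]].
Insert 2: 2 bumps 3 from row 1; 3 bumps 5 from row 2; 5 bumps 9 from row 3; 9 starts row 4. P = [[2, 4, 6, 7, 8], [3], [5], [9]].
Insert 1: 1 bumps 2 from row 1; 2 bumps 3 from row 2; 3 bumps 5 from row 3; 5 bumps 9 from row 4; 9 starts row 5. P = [[1, 4, 6, 7, 8], [2], [3], [5], [9]].

So P = [[1, 4, 6, 7, 8], [2], [3], [5], [9]], Q = [[1, 2, 4, 5, 7], [3], [6], [8], [9]].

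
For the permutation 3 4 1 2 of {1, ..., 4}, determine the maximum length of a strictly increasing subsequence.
2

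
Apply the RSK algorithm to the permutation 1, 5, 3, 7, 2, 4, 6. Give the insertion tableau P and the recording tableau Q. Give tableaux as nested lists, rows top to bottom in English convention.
P = [[1, 2, 4, 6], [3, 7], [5]], Q = [[1, 2, 4, 7], [3, 6], [5]]

Insert each entry of the permutation into P by Schensted row insertion, recording in Q the position of each new cell.

Insert 1: appended to row 1. P = [[1]], Q = [[1]].
Insert 5: appended to row 1. P = [[1, 5]], Q = [[1, 2]].
Insert 3: 3 bumps 5 from row 1; 5 starts row 2. P = [[1, 3], [5]], Q = [[1, 2], [3]].
Insert 7: appended to row 1. P = [[1, 3, 7], [5]], Q = [[1, 2, 4], [3]].
Insert 2: 2 bumps 3 from row 1; 3 bumps 5 from row 2; 5 starts row 3. P = [[1, 2, 7], [3], [5]], Q = [[1, 2, 4], [3], [5]].
Insert 4: 4 bumps 7 from row 1; 7 appends to row 2. P = [[1, 2, 4], [3, 7], [5]], Q = [[1, 2, 4], [3, 6], [5]].
Insert 6: appended to row 1. P = [[1, 2, 4, 6], [3, 7], [5]], Q = [[1, 2, 4, 7], [3, 6], [5]].

So P = [[1, 2, 4, 6], [3, 7], [5]], Q = [[1, 2, 4, 7], [3, 6], [5]].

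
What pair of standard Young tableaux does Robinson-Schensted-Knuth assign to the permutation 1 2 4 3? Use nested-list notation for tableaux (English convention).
P = [[1, 2, 3], [4]], Q = [[1, 2, 3], [4]]

Insert each entry of the permutation into P by Schensted row insertion, recording in Q the position of each new cell.

Insert 1: appended to row 1. P = [[1]].
Insert 2: appended to row 1. P = [[1, 2]].
Insert 4: appended to row 1. P = [[1, 2, 4]].
Insert 3: 3 bumps 4 from row 1; 4 starts row 2. P = [[1, 2, 3], [4]].

So P = [[1, 2, 3], [4]], Q = [[1, 2, 3], [4]].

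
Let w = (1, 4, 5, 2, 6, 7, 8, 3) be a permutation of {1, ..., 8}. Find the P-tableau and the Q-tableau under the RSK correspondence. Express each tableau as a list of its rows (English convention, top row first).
P = [[1, 2, 3, 6, 7, 8], [4, 5]], Q = [[1, 2, 3, 5, 6, 7], [4, 8]]

Insert each entry of the permutation into P by Schensted row insertion, recording in Q the position of each new cell.

After inserting 1: P = [[1]].
After inserting 4: P = [[1, 4]].
After inserting 5: P = [[1, 4, 5]].
After inserting 2: P = [[1, 2, 5], [4]].
After inserting 6: P = [[1, 2, 5, 6], [4]].
After inserting 7: P = [[1, 2, 5, 6, 7], [4]].
After inserting 8: P = [[1, 2, 5, 6, 7, 8], [4]].
After inserting 3: P = [[1, 2, 3, 6, 7, 8], [4, 5]].

So P = [[1, 2, 3, 6, 7, 8], [4, 5]], Q = [[1, 2, 3, 5, 6, 7], [4, 8]].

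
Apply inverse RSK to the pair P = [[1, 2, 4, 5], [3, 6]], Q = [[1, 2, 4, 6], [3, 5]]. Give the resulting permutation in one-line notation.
1 3 2 6 4 5

Reverse the RSK construction: for i from n down to 1, find the cell of Q containing i, remove the entry at that cell from P, and reverse-bump it up through P; the value ejected from row 1 is w(i).

Step i=6: Q has 6 at row 1, column 4; remove that cell from P, ejecting 5. So w(6) = 5. P is now [[1, 2, 4], [3, 6]].
Step i=5: Q has 5 at row 2, column 2; remove 6 from row 2 of P and reverse-bump: 6 enters row 1 and ejects 4. So w(5) = 4. P is now [[1, 2, 6], [3]].
Step i=4: Q has 4 at row 1, column 3; remove that cell from P, ejecting 6. So w(4) = 6. P is now [[1, 2], [3]].
Step i=3: Q has 3 at row 2, column 1; remove 3 from row 2 of P and reverse-bump: 3 enters row 1 and ejects 2. So w(3) = 2. P is now [[1, 3]].
Step i=2: Q has 2 at row 1, column 2; remove that cell from P, ejecting 3. So w(2) = 3. P is now [[1]].
Step i=1: Q has 1 at row 1, column 1; remove that cell from P, ejecting 1. So w(1) = 1. P is now [].

So w = 1 3 2 6 4 5.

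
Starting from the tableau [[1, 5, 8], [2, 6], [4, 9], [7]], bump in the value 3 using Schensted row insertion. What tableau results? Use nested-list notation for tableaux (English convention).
[[1, 3, 8], [2, 5], [4, 6], [7, 9]]

In row 1, 3 replaces 5 (the leftmost entry greater than 3); 5 is bumped to row 2. In row 2, 5 replaces 6 (the leftmost entry greater than 5); 6 is bumped to row 3. In row 3, 6 replaces 9 (the leftmost entry greater than 6); 9 is bumped to row 4. 9 is appended to row 4. The new tableau is [[1, 3, 8], [2, 5], [4, 6], [7, 9]].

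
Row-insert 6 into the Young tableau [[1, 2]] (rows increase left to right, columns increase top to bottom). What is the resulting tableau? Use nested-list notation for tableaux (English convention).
6 is larger than every entry of row 1, so it is appended to row 1. The new tableau is [[1, 2, 6]].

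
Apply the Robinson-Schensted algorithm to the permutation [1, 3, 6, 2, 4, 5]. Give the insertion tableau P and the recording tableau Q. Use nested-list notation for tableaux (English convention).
Insert each entry of the permutation into P by Schensted row insertion, recording in Q the position of each new cell.

Insert 1: appended to row 1. P = [[1]].
Insert 3: appended to row 1. P = [[1, 3]].
Insert 6: appended to row 1. P = [[1, 3, 6]].
Insert 2: 2 bumps 3 from row 1; 3 starts row 2. P = [[1, 2, 6], [3]].
Insert 4: 4 bumps 6 from row 1; 6 appends to row 2. P = [[1, 2, 4], [3, 6]].
Insert 5: appended to row 1. P = [[1, 2, 4, 5], [3, 6]].

So P = [[1, 2, 4, 5], [3, 6]], Q = [[1, 2, 3, 6], [4, 5]].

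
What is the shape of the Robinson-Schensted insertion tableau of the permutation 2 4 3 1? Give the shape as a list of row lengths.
[2, 1, 1]

Row-insert each entry into an empty tableau.

After inserting 2: P = [[2]].
After inserting 4: P = [[2, 4]].
After inserting 3: P = [[2, 3], [4]].
After inserting 1: P = [[1, 3], [2], [4]].

The final insertion tableau P = [[1, 3], [2], [4]] has shape [2, 1, 1].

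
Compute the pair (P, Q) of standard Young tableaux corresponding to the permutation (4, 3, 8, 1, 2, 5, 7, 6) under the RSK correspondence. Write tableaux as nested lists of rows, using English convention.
P = [[1, 2, 5, 6], [3, 7], [4, 8]], Q = [[1, 3, 6, 7], [2, 5], [4, 8]]

Insert each entry of the permutation into P by Schensted row insertion, recording in Q the position of each new cell.

Insert 4: appended to row 1. P = [[4]].
Insert 3: 3 bumps 4 from row 1; 4 starts row 2. P = [[3], [4]].
Insert 8: appended to row 1. P = [[3, 8], [4]].
Insert 1: 1 bumps 3 from row 1; 3 bumps 4 from row 2; 4 starts row 3. P = [[1, 8], [3], [4]].
Insert 2: 2 bumps 8 from row 1; 8 appends to row 2. P = [[1, 2], [3, 8], [4]].
Insert 5: appended to row 1. P = [[1, 2, 5], [3, 8], [4]].
Insert 7: appended to row 1. P = [[1, 2, 5, 7], [3, 8], [4]].
Insert 6: 6 bumps 7 from row 1; 7 bumps 8 from row 2; 8 appends to row 3. P = [[1, 2, 5, 6], [3, 7], [4, 8]].

So P = [[1, 2, 5, 6], [3, 7], [4, 8]], Q = [[1, 3, 6, 7], [2, 5], [4, 8]].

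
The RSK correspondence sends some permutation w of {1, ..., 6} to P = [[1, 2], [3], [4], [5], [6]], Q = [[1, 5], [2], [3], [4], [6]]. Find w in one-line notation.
6 5 4 1 3 2

Reverse the RSK construction: for i from n down to 1, find the cell of Q containing i, remove the entry at that cell from P, and reverse-bump it up through P; the value ejected from row 1 is w(i).

Step i=6: Q has 6 at row 5, column 1; remove 6 from row 5 of P and reverse-bump: 6 enters row 4 and ejects 5; 5 enters row 3 and ejects 4; 4 enters row 2 and ejects 3; 3 enters row 1 and ejects 2. So w(6) = 2. P is now [[1, 3], [4], [5], [6]].
Step i=5: Q has 5 at row 1, column 2; remove that cell from P, ejecting 3. So w(5) = 3. P is now [[1], [4], [5], [6]].
Step i=4: Q has 4 at row 4, column 1; remove 6 from row 4 of P and reverse-bump: 6 enters row 3 and ejects 5; 5 enters row 2 and ejects 4; 4 enters row 1 and ejects 1. So w(4) = 1. P is now [[4], [5], [6]].
Step i=3: Q has 3 at row 3, column 1; remove 6 from row 3 of P and reverse-bump: 6 enters row 2 and ejects 5; 5 enters row 1 and ejects 4. So w(3) = 4. P is now [[5], [6]].
Step i=2: Q has 2 at row 2, column 1; remove 6 from row 2 of P and reverse-bump: 6 enters row 1 and ejects 5. So w(2) = 5. P is now [[6]].
Step i=1: Q has 1 at row 1, column 1; remove that cell from P, ejecting 6. So w(1) = 6. P is now [].

So w = 6 5 4 1 3 2.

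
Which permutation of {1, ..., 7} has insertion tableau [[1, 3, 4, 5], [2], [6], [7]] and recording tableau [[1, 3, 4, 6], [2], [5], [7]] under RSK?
Reverse the RSK construction: for i from n down to 1, find the cell of Q containing i, remove the entry at that cell from P, and reverse-bump it up through P; the value ejected from row 1 is w(i).

Step i=7: Q has 7 at row 4, column 1; remove 7 from row 4 of P and reverse-bump: 7 enters row 3 and ejects 6; 6 enters row 2 and ejects 2; 2 enters row 1 and ejects 1. So w(7) = 1. P is now [[2, 3, 4, 5], [6], [7]].
Step i=6: Q has 6 at row 1, column 4; remove that cell from P, ejecting 5. So w(6) = 5. P is now [[2, 3, 4], [6], [7]].
Step i=5: Q has 5 at row 3, column 1; remove 7 from row 3 of P and reverse-bump: 7 enters row 2 and ejects 6; 6 enters row 1 and ejects 4. So w(5) = 4. P is now [[2, 3, 6], [7]].
Step i=4: Q has 4 at row 1, column 3; remove that cell from P, ejecting 6. So w(4) = 6. P is now [[2, 3], [7]].
Step i=3: Q has 3 at row 1, column 2; remove that cell from P, ejecting 3. So w(3) = 3. P is now [[2], [7]].
Step i=2: Q has 2 at row 2, column 1; remove 7 from row 2 of P and reverse-bump: 7 enters row 1 and ejects 2. So w(2) = 2. P is now [[7]].
Step i=1: Q has 1 at row 1, column 1; remove that cell from P, ejecting 7. So w(1) = 7. P is now [].

So w = 7 2 3 6 4 5 1.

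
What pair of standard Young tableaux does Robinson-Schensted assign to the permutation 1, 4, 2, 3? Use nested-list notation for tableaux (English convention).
Insert each entry of the permutation into P by Schensted row insertion, recording in Q the position of each new cell.

After inserting 1: P = [[1]].
After inserting 4: P = [[1, 4]].
After inserting 2: P = [[1, 2], [4]].
After inserting 3: P = [[1, 2, 3], [4]].

So P = [[1, 2, 3], [4]], Q = [[1, 2, 4], [3]].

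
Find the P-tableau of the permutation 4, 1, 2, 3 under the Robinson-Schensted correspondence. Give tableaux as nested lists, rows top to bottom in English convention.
P = [[1, 2, 3], [4]]

Insert 4: appended to row 1. P = [[4]].
Insert 1: 1 bumps 4 from row 1; 4 starts row 2. P = [[1], [4]].
Insert 2: appended to row 1. P = [[1, 2], [4]].
Insert 3: appended to row 1. P = [[1, 2, 3], [4]].

So P = [[1, 2, 3], [4]].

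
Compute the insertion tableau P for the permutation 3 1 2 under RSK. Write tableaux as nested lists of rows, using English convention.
Insert 3: appended to row 1. P = [[3]].
Insert 1: 1 bumps 3 from row 1; 3 starts row 2. P = [[1], [3]].
Insert 2: appended to row 1. P = [[1, 2], [3]].

So P = [[1, 2], [3]].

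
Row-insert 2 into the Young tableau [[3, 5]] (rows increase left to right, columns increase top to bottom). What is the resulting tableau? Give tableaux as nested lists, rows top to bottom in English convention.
[[2, 5], [3]]

In row 1, 2 replaces 3 (the leftmost entry greater than 2); 3 is bumped to row 2. 3 starts a new row 2. The new tableau is [[2, 5], [3]].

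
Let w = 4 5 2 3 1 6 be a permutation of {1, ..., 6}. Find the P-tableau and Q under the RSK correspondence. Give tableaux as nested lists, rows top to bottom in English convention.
Insert each entry of the permutation into P by Schensted row insertion, recording in Q the position of each new cell.

Insert 4: appended to row 1. P = [[4]], Q = [[1]].
Insert 5: appended to row 1. P = [[4, 5]], Q = [[1, 2]].
Insert 2: 2 bumps 4 from row 1; 4 starts row 2. P = [[2, 5], [4]], Q = [[1, 2], [3]].
Insert 3: 3 bumps 5 from row 1; 5 appends to row 2. P = [[2, 3], [4, 5]], Q = [[1, 2], [3, 4]].
Insert 1: 1 bumps 2 from row 1; 2 bumps 4 from row 2; 4 starts row 3. P = [[1, 3], [2, 5], [4]], Q = [[1, 2], [3, 4], [5]].
Insert 6: appended to row 1. P = [[1, 3, 6], [2, 5], [4]], Q = [[1, 2, 6], [3, 4], [5]].

So P = [[1, 3, 6], [2, 5], [4]], Q = [[1, 2, 6], [3, 4], [5]].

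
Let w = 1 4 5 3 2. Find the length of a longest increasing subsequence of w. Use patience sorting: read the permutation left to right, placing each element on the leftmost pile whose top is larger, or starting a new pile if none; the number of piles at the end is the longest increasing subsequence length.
3

1: new pile. tops = [1]
4: new pile. tops = [1, 4]
5: new pile. tops = [1, 4, 5]
3: onto pile 2 (replacing 4). tops = [1, 3, 5]
2: onto pile 2 (replacing 3). tops = [1, 2, 5]

3 piles, so the longest increasing subsequence has length 3.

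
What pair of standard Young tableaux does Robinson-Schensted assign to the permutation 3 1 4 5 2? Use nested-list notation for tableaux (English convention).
Insert each entry of the permutation into P by Schensted row insertion, recording in Q the position of each new cell.

Insert 3: appended to row 1. P = [[3]].
Insert 1: 1 bumps 3 from row 1; 3 starts row 2. P = [[1], [3]].
Insert 4: appended to row 1. P = [[1, 4], [3]].
Insert 5: appended to row 1. P = [[1, 4, 5], [3]].
Insert 2: 2 bumps 4 from row 1; 4 appends to row 2. P = [[1, 2, 5], [3, 4]].

So P = [[1, 2, 5], [3, 4]], Q = [[1, 3, 4], [2, 5]].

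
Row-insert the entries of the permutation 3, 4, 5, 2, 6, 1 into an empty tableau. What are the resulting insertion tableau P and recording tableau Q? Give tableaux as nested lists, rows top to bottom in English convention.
Insert each entry of the permutation into P by Schensted row insertion, recording in Q the position of each new cell.

Insert 3: appended to row 1. P = [[3]].
Insert 4: appended to row 1. P = [[3, 4]].
Insert 5: appended to row 1. P = [[3, 4, 5]].
Insert 2: 2 bumps 3 from row 1; 3 starts row 2. P = [[2, 4, 5], [3]].
Insert 6: appended to row 1. P = [[2, 4, 5, 6], [3]].
Insert 1: 1 bumps 2 from row 1; 2 bumps 3 from row 2; 3 starts row 3. P = [[1, 4, 5, 6], [2], [3]].

So P = [[1, 4, 5, 6], [2], [3]], Q = [[1, 2, 3, 5], [4], [6]].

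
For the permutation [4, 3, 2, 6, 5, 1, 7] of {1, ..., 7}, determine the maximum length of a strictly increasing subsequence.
3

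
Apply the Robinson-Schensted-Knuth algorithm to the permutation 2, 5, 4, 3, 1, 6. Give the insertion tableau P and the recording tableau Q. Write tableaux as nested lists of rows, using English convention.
Insert each entry of the permutation into P by Schensted row insertion, recording in Q the position of each new cell.

After inserting 2: P = [[2]].
After inserting 5: P = [[2, 5]].
After inserting 4: P = [[2, 4], [5]].
After inserting 3: P = [[2, 3], [4], [5]].
After inserting 1: P = [[1, 3], [2], [4], [5]].
After inserting 6: P = [[1, 3, 6], [2], [4], [5]].

So P = [[1, 3, 6], [2], [4], [5]], Q = [[1, 2, 6], [3], [4], [5]].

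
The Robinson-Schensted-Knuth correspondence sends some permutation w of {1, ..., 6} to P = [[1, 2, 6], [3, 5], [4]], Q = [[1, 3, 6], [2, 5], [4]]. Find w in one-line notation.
4 3 5 1 2 6

Reverse the RSK construction: for i from n down to 1, find the cell of Q containing i, remove the entry at that cell from P, and reverse-bump it up through P; the value ejected from row 1 is w(i).

Step i=6: Q has 6 at row 1, column 3; remove that cell from P, ejecting 6. So w(6) = 6. P is now [[1, 2], [3, 5], [4]].
Step i=5: Q has 5 at row 2, column 2; remove 5 from row 2 of P and reverse-bump: 5 enters row 1 and ejects 2. So w(5) = 2. P is now [[1, 5], [3], [4]].
Step i=4: Q has 4 at row 3, column 1; remove 4 from row 3 of P and reverse-bump: 4 enters row 2 and ejects 3; 3 enters row 1 and ejects 1. So w(4) = 1. P is now [[3, 5], [4]].
Step i=3: Q has 3 at row 1, column 2; remove that cell from P, ejecting 5. So w(3) = 5. P is now [[3], [4]].
Step i=2: Q has 2 at row 2, column 1; remove 4 from row 2 of P and reverse-bump: 4 enters row 1 and ejects 3. So w(2) = 3. P is now [[4]].
Step i=1: Q has 1 at row 1, column 1; remove that cell from P, ejecting 4. So w(1) = 4. P is now [].

So w = 4 3 5 1 2 6.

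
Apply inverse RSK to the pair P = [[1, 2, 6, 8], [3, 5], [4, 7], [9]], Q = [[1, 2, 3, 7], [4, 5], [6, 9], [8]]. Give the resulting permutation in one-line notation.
4 5 9 3 7 6 8 1 2

Reverse the RSK construction: for i from n down to 1, find the cell of Q containing i, remove the entry at that cell from P, and reverse-bump it up through P; the value ejected from row 1 is w(i).

Step i=9: Q has 9 at row 3, column 2; remove 7 from row 3 of P and reverse-bump: 7 enters row 2 and ejects 5; 5 enters row 1 and ejects 2. So w(9) = 2. P is now [[1, 5, 6, 8], [3, 7], [4], [9]].
Step i=8: Q has 8 at row 4, column 1; remove 9 from row 4 of P and reverse-bump: 9 enters row 3 and ejects 4; 4 enters row 2 and ejects 3; 3 enters row 1 and ejects 1. So w(8) = 1. P is now [[3, 5, 6, 8], [4, 7], [9]].
Step i=7: Q has 7 at row 1, column 4; remove that cell from P, ejecting 8. So w(7) = 8. P is now [[3, 5, 6], [4, 7], [9]].
Step i=6: Q has 6 at row 3, column 1; remove 9 from row 3 of P and reverse-bump: 9 enters row 2 and ejects 7; 7 enters row 1 and ejects 6. So w(6) = 6. P is now [[3, 5, 7], [4, 9]].
Step i=5: Q has 5 at row 2, column 2; remove 9 from row 2 of P and reverse-bump: 9 enters row 1 and ejects 7. So w(5) = 7. P is now [[3, 5, 9], [4]].
Step i=4: Q has 4 at row 2, column 1; remove 4 from row 2 of P and reverse-bump: 4 enters row 1 and ejects 3. So w(4) = 3. P is now [[4, 5, 9]].
Step i=3: Q has 3 at row 1, column 3; remove that cell from P, ejecting 9. So w(3) = 9. P is now [[4, 5]].
Step i=2: Q has 2 at row 1, column 2; remove that cell from P, ejecting 5. So w(2) = 5. P is now [[4]].
Step i=1: Q has 1 at row 1, column 1; remove that cell from P, ejecting 4. So w(1) = 4. P is now [].

So w = 4 5 9 3 7 6 8 1 2.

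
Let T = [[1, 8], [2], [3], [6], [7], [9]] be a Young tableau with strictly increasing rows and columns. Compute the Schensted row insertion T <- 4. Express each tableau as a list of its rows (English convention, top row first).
In row 1, 4 replaces 8 (the leftmost entry greater than 4); 8 is bumped to row 2. 8 is appended to row 2. The new tableau is [[1, 4], [2, 8], [3], [6], [7], [9]].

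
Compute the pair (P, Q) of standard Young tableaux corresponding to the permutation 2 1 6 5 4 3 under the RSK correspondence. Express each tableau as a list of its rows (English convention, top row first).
Insert each entry of the permutation into P by Schensted row insertion, recording in Q the position of each new cell.

Insert 2: appended to row 1. P = [[2]], Q = [[1]].
Insert 1: 1 bumps 2 from row 1; 2 starts row 2. P = [[1], [2]], Q = [[1], [2]].
Insert 6: appended to row 1. P = [[1, 6], [2]], Q = [[1, 3], [2]].
Insert 5: 5 bumps 6 from row 1; 6 appends to row 2. P = [[1, 5], [2, 6]], Q = [[1, 3], [2, 4]].
Insert 4: 4 bumps 5 from row 1; 5 bumps 6 from row 2; 6 starts row 3. P = [[1, 4], [2, 5], [6]], Q = [[1, 3], [2, 4], [5]].
Insert 3: 3 bumps 4 from row 1; 4 bumps 5 from row 2; 5 bumps 6 from row 3; 6 starts row 4. P = [[1, 3], [2, 4], [5], [6]], Q = [[1, 3], [2, 4], [5], [6]].

So P = [[1, 3], [2, 4], [5], [6]], Q = [[1, 3], [2, 4], [5], [6]].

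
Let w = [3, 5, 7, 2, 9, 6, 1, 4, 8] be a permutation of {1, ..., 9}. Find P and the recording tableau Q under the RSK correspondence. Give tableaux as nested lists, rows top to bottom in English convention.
Insert each entry of the permutation into P by Schensted row insertion, recording in Q the position of each new cell.

Insert 3: appended to row 1. P = [[3]].
Insert 5: appended to row 1. P = [[3, 5]].
Insert 7: appended to row 1. P = [[3, 5, 7]].
Insert 2: 2 bumps 3 from row 1; 3 starts row 2. P = [[2, 5, 7], [3]].
Insert 9: appended to row 1. P = [[2, 5, 7, 9], [3]].
Insert 6: 6 bumps 7 from row 1; 7 appends to row 2. P = [[2, 5, 6, 9], [3, 7]].
Insert 1: 1 bumps 2 from row 1; 2 bumps 3 from row 2; 3 starts row 3. P = [[1, 5, 6, 9], [2, 7], [3]].
Insert 4: 4 bumps 5 from row 1; 5 bumps 7 from row 2; 7 appends to row 3. P = [[1, 4, 6, 9], [2, 5], [3, 7]].
Insert 8: 8 bumps 9 from row 1; 9 appends to row 2. P = [[1, 4, 6, 8], [2, 5, 9], [3, 7]].

So P = [[1, 4, 6, 8], [2, 5, 9], [3, 7]], Q = [[1, 2, 3, 5], [4, 6, 9], [7, 8]].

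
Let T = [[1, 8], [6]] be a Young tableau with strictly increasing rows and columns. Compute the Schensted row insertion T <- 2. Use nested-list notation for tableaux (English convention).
In row 1, 2 replaces 8 (the leftmost entry greater than 2); 8 is bumped to row 2. 8 is appended to row 2. The new tableau is [[1, 2], [6, 8]].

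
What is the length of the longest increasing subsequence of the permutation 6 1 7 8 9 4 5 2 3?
4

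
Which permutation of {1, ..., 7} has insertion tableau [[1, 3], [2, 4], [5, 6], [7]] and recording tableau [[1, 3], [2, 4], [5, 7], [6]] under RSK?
5 2 7 6 4 1 3

Reverse the RSK construction: for i from n down to 1, find the cell of Q containing i, remove the entry at that cell from P, and reverse-bump it up through P; the value ejected from row 1 is w(i).

Step i=7: Q has 7 at row 3, column 2; remove 6 from row 3 of P and reverse-bump: 6 enters row 2 and ejects 4; 4 enters row 1 and ejects 3. So w(7) = 3. P is now [[1, 4], [2, 6], [5], [7]].
Step i=6: Q has 6 at row 4, column 1; remove 7 from row 4 of P and reverse-bump: 7 enters row 3 and ejects 5; 5 enters row 2 and ejects 2; 2 enters row 1 and ejects 1. So w(6) = 1. P is now [[2, 4], [5, 6], [7]].
Step i=5: Q has 5 at row 3, column 1; remove 7 from row 3 of P and reverse-bump: 7 enters row 2 and ejects 6; 6 enters row 1 and ejects 4. So w(5) = 4. P is now [[2, 6], [5, 7]].
Step i=4: Q has 4 at row 2, column 2; remove 7 from row 2 of P and reverse-bump: 7 enters row 1 and ejects 6. So w(4) = 6. P is now [[2, 7], [5]].
Step i=3: Q has 3 at row 1, column 2; remove that cell from P, ejecting 7. So w(3) = 7. P is now [[2], [5]].
Step i=2: Q has 2 at row 2, column 1; remove 5 from row 2 of P and reverse-bump: 5 enters row 1 and ejects 2. So w(2) = 2. P is now [[5]].
Step i=1: Q has 1 at row 1, column 1; remove that cell from P, ejecting 5. So w(1) = 5. P is now [].

So w = 5 2 7 6 4 1 3.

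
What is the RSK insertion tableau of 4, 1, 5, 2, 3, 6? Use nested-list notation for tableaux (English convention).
Insert 4: appended to row 1. P = [[4]].
Insert 1: 1 bumps 4 from row 1; 4 starts row 2. P = [[1], [4]].
Insert 5: appended to row 1. P = [[1, 5], [4]].
Insert 2: 2 bumps 5 from row 1; 5 appends to row 2. P = [[1, 2], [4, 5]].
Insert 3: appended to row 1. P = [[1, 2, 3], [4, 5]].
Insert 6: appended to row 1. P = [[1, 2, 3, 6], [4, 5]].

So P = [[1, 2, 3, 6], [4, 5]].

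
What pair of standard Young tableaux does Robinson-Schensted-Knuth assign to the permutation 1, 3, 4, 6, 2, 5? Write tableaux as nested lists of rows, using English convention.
P = [[1, 2, 4, 5], [3, 6]], Q = [[1, 2, 3, 4], [5, 6]]

Insert each entry of the permutation into P by Schensted row insertion, recording in Q the position of each new cell.

Insert 1: appended to row 1. P = [[1]].
Insert 3: appended to row 1. P = [[1, 3]].
Insert 4: appended to row 1. P = [[1, 3, 4]].
Insert 6: appended to row 1. P = [[1, 3, 4, 6]].
Insert 2: 2 bumps 3 from row 1; 3 starts row 2. P = [[1, 2, 4, 6], [3]].
Insert 5: 5 bumps 6 from row 1; 6 appends to row 2. P = [[1, 2, 4, 5], [3, 6]].

So P = [[1, 2, 4, 5], [3, 6]], Q = [[1, 2, 3, 4], [5, 6]].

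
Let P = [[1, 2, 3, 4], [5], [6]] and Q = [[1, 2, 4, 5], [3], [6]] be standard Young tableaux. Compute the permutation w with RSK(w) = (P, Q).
1 6 2 3 5 4

Reverse the RSK construction: for i from n down to 1, find the cell of Q containing i, remove the entry at that cell from P, and reverse-bump it up through P; the value ejected from row 1 is w(i).

Step i=6: Q has 6 at row 3, column 1; remove 6 from row 3 of P and reverse-bump: 6 enters row 2 and ejects 5; 5 enters row 1 and ejects 4. So w(6) = 4. P is now [[1, 2, 3, 5], [6]].
Step i=5: Q has 5 at row 1, column 4; remove that cell from P, ejecting 5. So w(5) = 5. P is now [[1, 2, 3], [6]].
Step i=4: Q has 4 at row 1, column 3; remove that cell from P, ejecting 3. So w(4) = 3. P is now [[1, 2], [6]].
Step i=3: Q has 3 at row 2, column 1; remove 6 from row 2 of P and reverse-bump: 6 enters row 1 and ejects 2. So w(3) = 2. P is now [[1, 6]].
Step i=2: Q has 2 at row 1, column 2; remove that cell from P, ejecting 6. So w(2) = 6. P is now [[1]].
Step i=1: Q has 1 at row 1, column 1; remove that cell from P, ejecting 1. So w(1) = 1. P is now [].

So w = 1 6 2 3 5 4.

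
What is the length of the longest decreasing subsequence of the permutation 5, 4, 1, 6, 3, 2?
4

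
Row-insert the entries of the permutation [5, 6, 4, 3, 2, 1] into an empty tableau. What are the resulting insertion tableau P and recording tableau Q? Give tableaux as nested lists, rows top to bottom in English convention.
Insert each entry of the permutation into P by Schensted row insertion, recording in Q the position of each new cell.

After inserting 5: P = [[5]].
After inserting 6: P = [[5, 6]].
After inserting 4: P = [[4, 6], [5]].
After inserting 3: P = [[3, 6], [4], [5]].
After inserting 2: P = [[2, 6], [3], [4], [5]].
After inserting 1: P = [[1, 6], [2], [3], [4], [5]].

So P = [[1, 6], [2], [3], [4], [5]], Q = [[1, 2], [3], [4], [5], [6]].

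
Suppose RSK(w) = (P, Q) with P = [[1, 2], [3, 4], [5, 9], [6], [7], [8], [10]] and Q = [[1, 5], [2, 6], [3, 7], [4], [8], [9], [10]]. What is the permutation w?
10 8 3 1 9 7 6 5 4 2

Reverse RSK: for i = n, n-1, ..., 1, locate i in Q, remove the corresponding corner cell from P, and reverse-bump its entry up through P; the value ejected from row 1 is w(i).

So w = 10 8 3 1 9 7 6 5 4 2.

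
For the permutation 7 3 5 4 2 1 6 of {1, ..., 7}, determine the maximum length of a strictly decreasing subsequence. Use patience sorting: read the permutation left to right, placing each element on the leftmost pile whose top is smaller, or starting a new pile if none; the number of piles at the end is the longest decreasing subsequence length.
7: new pile. tops = [7]
3: new pile. tops = [7, 3]
5: onto pile 2 (replacing 3). tops = [7, 5]
4: new pile. tops = [7, 5, 4]
2: new pile. tops = [7, 5, 4, 2]
1: new pile. tops = [7, 5, 4, 2, 1]
6: onto pile 2 (replacing 5). tops = [7, 6, 4, 2, 1]

5 piles, so the longest decreasing subsequence has length 5.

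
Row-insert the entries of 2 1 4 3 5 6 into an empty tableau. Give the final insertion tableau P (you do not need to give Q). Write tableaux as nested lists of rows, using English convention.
P = [[1, 3, 5, 6], [2, 4]]

Insert 2: appended to row 1. P = [[2]].
Insert 1: 1 bumps 2 from row 1; 2 starts row 2. P = [[1], [2]].
Insert 4: appended to row 1. P = [[1, 4], [2]].
Insert 3: 3 bumps 4 from row 1; 4 appends to row 2. P = [[1, 3], [2, 4]].
Insert 5: appended to row 1. P = [[1, 3, 5], [2, 4]].
Insert 6: appended to row 1. P = [[1, 3, 5, 6], [2, 4]].

So P = [[1, 3, 5, 6], [2, 4]].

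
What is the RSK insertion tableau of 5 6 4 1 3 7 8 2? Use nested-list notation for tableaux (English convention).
P = [[1, 2, 7, 8], [3, 6], [4], [5]]

After inserting 5: P = [[5]].
After inserting 6: P = [[5, 6]].
After inserting 4: P = [[4, 6], [5]].
After inserting 1: P = [[1, 6], [4], [5]].
After inserting 3: P = [[1, 3], [4, 6], [5]].
After inserting 7: P = [[1, 3, 7], [4, 6], [5]].
After inserting 8: P = [[1, 3, 7, 8], [4, 6], [5]].
After inserting 2: P = [[1, 2, 7, 8], [3, 6], [4], [5]].

So P = [[1, 2, 7, 8], [3, 6], [4], [5]].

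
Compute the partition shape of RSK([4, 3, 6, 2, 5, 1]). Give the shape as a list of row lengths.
Row-insert each entry into an empty tableau.

After inserting 4: P = [[4]].
After inserting 3: P = [[3], [4]].
After inserting 6: P = [[3, 6], [4]].
After inserting 2: P = [[2, 6], [3], [4]].
After inserting 5: P = [[2, 5], [3, 6], [4]].
After inserting 1: P = [[1, 5], [2, 6], [3], [4]].

The final insertion tableau P = [[1, 5], [2, 6], [3], [4]] has shape [2, 2, 1, 1].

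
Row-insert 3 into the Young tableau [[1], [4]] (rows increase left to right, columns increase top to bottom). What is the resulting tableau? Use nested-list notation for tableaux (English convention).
3 is larger than every entry of row 1, so it is appended to row 1. The new tableau is [[1, 3], [4]].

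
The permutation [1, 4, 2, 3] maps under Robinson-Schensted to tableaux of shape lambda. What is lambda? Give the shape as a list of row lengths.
[3, 1]

Row-insert each entry into an empty tableau.

After inserting 1: P = [[1]].
After inserting 4: P = [[1, 4]].
After inserting 2: P = [[1, 2], [4]].
After inserting 3: P = [[1, 2, 3], [4]].

The final insertion tableau P = [[1, 2, 3], [4]] has shape [3, 1].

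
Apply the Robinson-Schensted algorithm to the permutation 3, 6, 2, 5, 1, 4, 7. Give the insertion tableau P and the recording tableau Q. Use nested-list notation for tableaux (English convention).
Insert each entry of the permutation into P by Schensted row insertion, recording in Q the position of each new cell.

Insert 3: appended to row 1. P = [[3]].
Insert 6: appended to row 1. P = [[3, 6]].
Insert 2: 2 bumps 3 from row 1; 3 starts row 2. P = [[2, 6], [3]].
Insert 5: 5 bumps 6 from row 1; 6 appends to row 2. P = [[2, 5], [3, 6]].
Insert 1: 1 bumps 2 from row 1; 2 bumps 3 from row 2; 3 starts row 3. P = [[1, 5], [2, 6], [3]].
Insert 4: 4 bumps 5 from row 1; 5 bumps 6 from row 2; 6 appends to row 3. P = [[1, 4], [2, 5], [3, 6]].
Insert 7: appended to row 1. P = [[1, 4, 7], [2, 5], [3, 6]].

So P = [[1, 4, 7], [2, 5], [3, 6]], Q = [[1, 2, 7], [3, 4], [5, 6]].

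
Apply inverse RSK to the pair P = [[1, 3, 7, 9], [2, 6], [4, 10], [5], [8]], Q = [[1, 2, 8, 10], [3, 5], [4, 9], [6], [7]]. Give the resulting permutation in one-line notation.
8 10 5 4 6 2 1 7 3 9

Reverse the RSK construction: for i from n down to 1, find the cell of Q containing i, remove the entry at that cell from P, and reverse-bump it up through P; the value ejected from row 1 is w(i).

Step i=10: Q has 10 at row 1, column 4; remove that cell from P, ejecting 9. So w(10) = 9. P is now [[1, 3, 7], [2, 6], [4, 10], [5], [8]].
Step i=9: Q has 9 at row 3, column 2; remove 10 from row 3 of P and reverse-bump: 10 enters row 2 and ejects 6; 6 enters row 1 and ejects 3. So w(9) = 3. P is now [[1, 6, 7], [2, 10], [4], [5], [8]].
Step i=8: Q has 8 at row 1, column 3; remove that cell from P, ejecting 7. So w(8) = 7. P is now [[1, 6], [2, 10], [4], [5], [8]].
Step i=7: Q has 7 at row 5, column 1; remove 8 from row 5 of P and reverse-bump: 8 enters row 4 and ejects 5; 5 enters row 3 and ejects 4; 4 enters row 2 and ejects 2; 2 enters row 1 and ejects 1. So w(7) = 1. P is now [[2, 6], [4, 10], [5], [8]].
Step i=6: Q has 6 at row 4, column 1; remove 8 from row 4 of P and reverse-bump: 8 enters row 3 and ejects 5; 5 enters row 2 and ejects 4; 4 enters row 1 and ejects 2. So w(6) = 2. P is now [[4, 6], [5, 10], [8]].
Step i=5: Q has 5 at row 2, column 2; remove 10 from row 2 of P and reverse-bump: 10 enters row 1 and ejects 6. So w(5) = 6. P is now [[4, 10], [5], [8]].
Step i=4: Q has 4 at row 3, column 1; remove 8 from row 3 of P and reverse-bump: 8 enters row 2 and ejects 5; 5 enters row 1 and ejects 4. So w(4) = 4. P is now [[5, 10], [8]].
Step i=3: Q has 3 at row 2, column 1; remove 8 from row 2 of P and reverse-bump: 8 enters row 1 and ejects 5. So w(3) = 5. P is now [[8, 10]].
Step i=2: Q has 2 at row 1, column 2; remove that cell from P, ejecting 10. So w(2) = 10. P is now [[8]].
Step i=1: Q has 1 at row 1, column 1; remove that cell from P, ejecting 8. So w(1) = 8. P is now [].

So w = 8 10 5 4 6 2 1 7 3 9.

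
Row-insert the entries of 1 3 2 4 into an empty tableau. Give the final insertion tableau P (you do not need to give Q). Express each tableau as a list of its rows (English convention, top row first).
After inserting 1: P = [[1]].
After inserting 3: P = [[1, 3]].
After inserting 2: P = [[1, 2], [3]].
After inserting 4: P = [[1, 2, 4], [3]].

So P = [[1, 2, 4], [3]].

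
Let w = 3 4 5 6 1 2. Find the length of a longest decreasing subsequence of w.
2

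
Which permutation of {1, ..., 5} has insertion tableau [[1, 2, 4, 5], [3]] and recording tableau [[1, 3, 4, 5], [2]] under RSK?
Reverse RSK: for i = n, n-1, ..., 1, locate i in Q, remove the corresponding corner cell from P, and reverse-bump its entry up through P; the value ejected from row 1 is w(i).

So w = 3 1 2 4 5.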